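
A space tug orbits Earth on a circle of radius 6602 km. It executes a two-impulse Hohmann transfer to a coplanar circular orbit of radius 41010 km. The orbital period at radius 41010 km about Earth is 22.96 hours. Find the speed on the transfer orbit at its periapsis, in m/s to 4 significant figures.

From Kepler's third law T² = 4π²r³/μ at r = 41010 km, T = 22.96 hours = 22.96 × 3600 s = 82656 s: μ = 4π²r³/T² = 3.98548×10^5 km³/s².
The Hohmann ellipse has a_t = (r₁ + r₂)/2 = 23806 km.
At periapsis, r = 6602 km.
Vis-viva: v = √[μ(2/r − 1/a_t)] = √[3.98548×10^5 × (2/6602 − 1/23806)] = 10.20 km/s.

v = 10200 m/s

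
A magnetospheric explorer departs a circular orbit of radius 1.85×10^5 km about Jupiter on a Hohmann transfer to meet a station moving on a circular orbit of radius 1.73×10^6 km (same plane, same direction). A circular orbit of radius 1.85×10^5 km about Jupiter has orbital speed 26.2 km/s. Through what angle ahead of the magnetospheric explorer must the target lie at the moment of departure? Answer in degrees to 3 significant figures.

From the circular-orbit relation v² = μ/r at r = 1.85×10^5 km: μ = v²r = (26.2)² × 1.85×10^5 = 1.26991×10^8 km³/s².
Transfer-ellipse semi-major axis a_t = (r₁ + r₂)/2 = (1.850×10^5 + 1.730×10^6)/2 = 9.575×10^5 km.
The half-period of the transfer ellipse is t = π√(a_t³/μ) = 2.6120×10^5 s.
The target's mean motion on its circular orbit is ω₂ = √(μ/r₂³) = 4.9524×10^-6 rad/s.
Angle swept by the target during transfer: ω₂·t = 1.2936 rad = 74.12°.
Arrival is 180° from departure on the ellipse, so φ = 180° − 74.12° = 106°.

φ = 106°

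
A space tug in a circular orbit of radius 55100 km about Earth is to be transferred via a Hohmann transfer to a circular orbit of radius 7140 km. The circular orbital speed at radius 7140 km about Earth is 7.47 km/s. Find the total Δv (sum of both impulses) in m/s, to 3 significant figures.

From the circular-orbit relation v² = μ/r at r = 7140 km: μ = v²r = (7.47)² × 7140 = 3.98418×10^5 km³/s².
Semi-major axis of the transfer orbit: a_t = (55100 + 7140)/2 = 31120 km.
Circular speed at r₁: v₁ = √(μ/r₁) = √(3.98418×10^5/55100) = 2.689 km/s.
Transfer-orbit speed at r₁ (v² = μ(2/r − 1/a)): v_a = √[μ(2/r₁ − 1/a_t)] = 1.288 km/s.
First burn Δv₁ = |v_a − v₁| = 1.401 km/s.
Circular speed at r₂: v₂ = √(μ/r₂) = 7.470 km/s.
Transfer-orbit speed at r₂: v_p = √[μ(2/r₂ − 1/a_t)] = 9.940 km/s.
Second burn Δv₂ = |v₂ − v_p| = 2.470 km/s.
Total Δv = Δv₁ + Δv₂ = 3.871 km/s.

Δv = 3870 m/s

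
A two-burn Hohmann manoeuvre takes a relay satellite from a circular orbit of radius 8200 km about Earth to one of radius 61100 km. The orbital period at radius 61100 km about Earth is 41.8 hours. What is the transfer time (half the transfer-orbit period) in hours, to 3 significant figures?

From Kepler's third law T² = 4π²r³/μ at r = 61100 km, T = 41.8 hours = 41.8 × 3600 s = 1.5048×10^5 s: μ = 4π²r³/T² = 3.97673×10^5 km³/s².
Semi-major axis of the transfer orbit: a_t = (8200 + 61100)/2 = 34650 km.
Half the transfer-orbit period gives t = π√(a_t³/μ) = 32132 s.
Converting: 32132 s ÷ 3600 s/hour = 8.93 hours.

t = 8.93 hours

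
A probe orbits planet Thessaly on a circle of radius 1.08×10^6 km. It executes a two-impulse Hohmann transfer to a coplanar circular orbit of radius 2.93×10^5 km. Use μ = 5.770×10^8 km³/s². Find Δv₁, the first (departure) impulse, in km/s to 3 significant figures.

Δv₁ = 8.01 km/s

Transfer-ellipse semi-major axis a_t = (r₁ + r₂)/2 = (1.080×10^6 + 2.930×10^5)/2 = 6.865×10^5 km.
Circular speed at r = 1.080×10^6 km: v_c = √(μ/r) = 23.114 km/s.
Vis-viva on the transfer ellipse at r = 1.080×10^6 km gives v_t = √[μ(2/r − 1/a_t)] = 15.100 km/s.
Δv₁ = |v_t − v_c| = |15.100 − 23.114| = 8.014 km/s.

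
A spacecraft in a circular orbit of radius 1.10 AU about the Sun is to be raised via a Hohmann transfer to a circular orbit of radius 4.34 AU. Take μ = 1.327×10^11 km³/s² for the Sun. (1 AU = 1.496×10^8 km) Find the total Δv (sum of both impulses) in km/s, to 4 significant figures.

Δv = 12.68 km/s

In km: r₁ = 1.10 × 1.496×10^8 = 1.6456×10^8 km; r₂ = 4.34 × 1.496×10^8 = 6.49264×10^8 km.
The Hohmann ellipse has a_t = (r₁ + r₂)/2 = 4.06912×10^8 km.
Circular speed at r₁: v₁ = √(μ/r₁) = √(1.327×10^11/1.6456×10^8) = 28.397 km/s.
On the transfer ellipse at r₁, vis-viva gives v_p = √[μ(2/r₁ − 1/a_t)] = 35.870 km/s.
First burn Δv₁ = |v_p − v₁| = 7.473 km/s.
At r₂, v₂ = √(μ/r₂) = 14.2963 km/s.
Transfer-orbit speed at r₂: v_a = √[μ(2/r₂ − 1/a_t)] = 9.09152 km/s.
Second burn Δv₂ = |v₂ − v_a| = 5.205 km/s.
Δv = Δv₁ + Δv₂ = 7.473 + 5.205 = 12.68 km/s.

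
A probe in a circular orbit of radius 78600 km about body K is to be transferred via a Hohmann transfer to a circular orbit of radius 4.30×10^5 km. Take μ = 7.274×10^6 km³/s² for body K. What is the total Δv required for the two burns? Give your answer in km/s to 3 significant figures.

Δv = 4.72 km/s

The Hohmann ellipse has a_t = (r₁ + r₂)/2 = 2.543×10^5 km.
Circular speed at r₁: v₁ = √(μ/r₁) = √(7.274×10^6/78600) = 9.62001 km/s.
On the transfer ellipse at r₁, vis-viva equation gives v_p = √[μ(2/r₁ − 1/a_t)] = 12.5094 km/s.
First burn Δv₁ = |v_p − v₁| = 2.8894 km/s.
At r₂, v₂ = √(μ/r₂) = 4.1129 km/s.
Transfer-orbit speed at r₂: v_a = √[μ(2/r₂ − 1/a_t)] = 2.2866 km/s.
Second burn Δv₂ = |v₂ − v_a| = 1.8263 km/s.
Total Δv = Δv₁ + Δv₂ = 4.716 km/s.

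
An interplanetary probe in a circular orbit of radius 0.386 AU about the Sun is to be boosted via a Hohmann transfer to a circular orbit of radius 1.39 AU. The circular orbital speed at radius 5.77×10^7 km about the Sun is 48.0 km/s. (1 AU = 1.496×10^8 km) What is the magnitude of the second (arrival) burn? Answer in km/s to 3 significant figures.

Δv₂ = 8.61 km/s

From the circular-orbit relation v² = μ/r at r = 5.77×10^7 km: μ = v²r = (48.0)² × 5.77×10^7 = 1.32941×10^11 km³/s².
In km: r₁ = 0.386 × 1.496×10^8 = 5.77456×10^7 km; r₂ = 1.39 × 1.496×10^8 = 2.07944×10^8 km.
Transfer-ellipse semi-major axis a_t = (r₁ + r₂)/2 = (5.77456×10^7 + 2.07944×10^8)/2 = 1.328448×10^8 km.
Circular speed at r = 2.07944×10^8 km: v_c = √(μ/r) = 25.2846 km/s.
Transfer-orbit speed at the same r (vis-viva, a = a_t): v_t = √[μ(2/r − 1/a_t)] = 16.6703 km/s.
Δv₂ = |v_t − v_c| = |16.6703 − 25.2846| = 8.614 km/s.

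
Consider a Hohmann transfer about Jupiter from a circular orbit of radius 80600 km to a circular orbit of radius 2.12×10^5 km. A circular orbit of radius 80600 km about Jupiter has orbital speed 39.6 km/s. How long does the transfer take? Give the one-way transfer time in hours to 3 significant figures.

t = 4.34 hours

From the circular-orbit relation v² = μ/r at r = 80600 km: μ = v²r = (39.6)² × 80600 = 1.26394×10^8 km³/s².
Transfer-ellipse semi-major axis a_t = (r₁ + r₂)/2 = (80600 + 2.120×10^5)/2 = 1.463×10^5 km.
By Kepler's third law the transfer-orbit period is T = 2π√(a_t³/μ), so t = T/2 = 15640 s.
Converting: 15640 s ÷ 3600 s/hour = 4.34 hours.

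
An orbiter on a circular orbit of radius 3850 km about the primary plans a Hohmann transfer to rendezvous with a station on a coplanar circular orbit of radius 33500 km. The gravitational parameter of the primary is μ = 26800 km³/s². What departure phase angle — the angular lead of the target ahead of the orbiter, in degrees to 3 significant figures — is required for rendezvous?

Transfer-ellipse semi-major axis a_t = (r₁ + r₂)/2 = (3850 + 33500)/2 = 18675 km.
Transfer time t = π√(a_t³/μ) = 48975 s.
The target's mean motion on its circular orbit is ω₂ = √(μ/r₂³) = 2.6699×10^-5 rad/s.
Angle swept by the target during transfer: ω₂·t = 1.3076 rad = 74.92°.
Arrival is 180° from departure on the ellipse, so φ = 180° − 74.92° = 105°.

φ = 105°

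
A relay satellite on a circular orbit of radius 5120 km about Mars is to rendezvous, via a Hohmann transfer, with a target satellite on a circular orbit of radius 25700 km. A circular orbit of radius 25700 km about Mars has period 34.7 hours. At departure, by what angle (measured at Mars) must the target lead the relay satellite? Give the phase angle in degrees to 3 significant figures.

φ = 96.4°

From Kepler's third law T² = 4π²r³/μ at r = 25700 km, T = 34.7 hours = 34.7 × 3600 s = 1.2492×10^5 s: μ = 4π²r³/T² = 42943.3 km³/s².
Transfer-ellipse semi-major axis a_t = (r₁ + r₂)/2 = (5120 + 25700)/2 = 15410 km.
The half-period of the transfer ellipse is t = π√(a_t³/μ) = 29000 s.
Target angular speed ω₂ = √(μ/r₂³) = 5.030×10^-5 rad/s.
Angle swept by the target during transfer: ω₂·t = 1.4587 rad = 83.58°.
Arrival is 180° from departure on the ellipse, so φ = 180° − 83.58° = 96.4°.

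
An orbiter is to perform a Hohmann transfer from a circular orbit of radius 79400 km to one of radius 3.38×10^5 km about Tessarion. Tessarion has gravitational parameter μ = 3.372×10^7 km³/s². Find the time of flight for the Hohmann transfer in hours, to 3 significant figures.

The Hohmann ellipse has a_t = (r₁ + r₂)/2 = 2.087×10^5 km.
By Kepler's third law the transfer-orbit period is T = 2π√(a_t³/μ), so t = T/2 = 51580 s.
Converting: 51580 s ÷ 3600 s/hour = 14.3 hours.

t = 14.3 hours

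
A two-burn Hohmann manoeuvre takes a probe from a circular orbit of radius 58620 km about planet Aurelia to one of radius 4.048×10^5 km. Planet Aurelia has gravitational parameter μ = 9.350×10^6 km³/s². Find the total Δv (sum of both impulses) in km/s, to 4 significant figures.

Δv = 6.452 km/s

Semi-major axis of the transfer orbit: a_t = (58620 + 4.048×10^5)/2 = 2.3171×10^5 km.
Circular speed at r₁: v₁ = √(μ/r₁) = √(9.350×10^6/58620) = 12.62941 km/s.
On the transfer ellipse at r₁, v² = μ(2/r − 1/a) gives v_p = √[μ(2/r₁ − 1/a_t)] = 16.69286 km/s.
First burn Δv₁ = |v_p − v₁| = 4.063 km/s.
At r₂, v₂ = √(μ/r₂) = 4.806 km/s.
Transfer-orbit speed at r₂: v_a = √[μ(2/r₂ − 1/a_t)] = 2.417 km/s.
Second burn Δv₂ = |v₂ − v_a| = 2.389 km/s.
Total Δv = Δv₁ + Δv₂ = 6.452 km/s.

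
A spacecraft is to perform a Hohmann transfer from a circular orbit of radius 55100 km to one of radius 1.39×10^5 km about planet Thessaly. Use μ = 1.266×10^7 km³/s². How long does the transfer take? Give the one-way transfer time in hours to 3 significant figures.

Semi-major axis of the transfer orbit: a_t = (55100 + 1.390×10^5)/2 = 97050 km.
Half the transfer-orbit period gives t = π√(a_t³/μ) = 26695 s.
Converting: 26695 s ÷ 3600 s/hour = 7.42 hours.

t = 7.42 hours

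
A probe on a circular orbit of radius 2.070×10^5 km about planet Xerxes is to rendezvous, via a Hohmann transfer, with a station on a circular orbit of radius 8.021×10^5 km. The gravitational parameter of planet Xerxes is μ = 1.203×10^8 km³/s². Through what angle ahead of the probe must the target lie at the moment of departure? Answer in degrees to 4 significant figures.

The Hohmann ellipse has a_t = (r₁ + r₂)/2 = 5.0455×10^5 km.
Transfer time t = π√(a_t³/μ) = 1.0265×10^5 s.
Target angular speed ω₂ = √(μ/r₂³) = 1.5268×10^-5 rad/s.
Angle swept by the target during transfer: ω₂·t = 1.5673 rad = 89.80°.
The probe traverses 180° on the transfer ellipse, so the target must lead by 180° − 89.80° = 90.20°.

φ = 90.20°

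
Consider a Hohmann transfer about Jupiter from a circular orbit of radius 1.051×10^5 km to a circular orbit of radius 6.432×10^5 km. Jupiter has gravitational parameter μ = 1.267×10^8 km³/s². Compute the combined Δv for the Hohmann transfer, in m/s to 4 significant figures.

Δv = 17400 m/s

The Hohmann ellipse has a_t = (r₁ + r₂)/2 = 3.7415×10^5 km.
At r₁ the circular-orbit speed is v₁ = √(μ/r₁) = 34.72 km/s.
Transfer-orbit speed at r₁ (v² = μ(2/r − 1/a)): v_p = √[μ(2/r₁ − 1/a_t)] = 45.52 km/s.
First burn Δv₁ = |v_p − v₁| = 10.80 km/s.
Circular speed at r₂: v₂ = √(μ/r₂) = 14.035 km/s.
Transfer-orbit speed at r₂: v_a = √[μ(2/r₂ − 1/a_t)] = 7.4386 km/s.
Second burn Δv₂ = |v₂ − v_a| = 6.596 km/s.
Total Δv = Δv₁ + Δv₂ = 17.40 km/s.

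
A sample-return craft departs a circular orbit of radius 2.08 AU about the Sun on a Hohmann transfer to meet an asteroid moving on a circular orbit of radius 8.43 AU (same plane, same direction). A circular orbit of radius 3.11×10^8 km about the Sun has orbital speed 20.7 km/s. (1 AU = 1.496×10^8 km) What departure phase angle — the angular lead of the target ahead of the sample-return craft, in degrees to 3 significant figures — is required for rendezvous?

From the circular-orbit relation v² = μ/r at r = 3.11×10^8 km: μ = v²r = (20.7)² × 3.11×10^8 = 1.33260×10^11 km³/s².
In km: r₁ = 2.08 × 1.496×10^8 = 3.11168×10^8 km; r₂ = 8.43 × 1.496×10^8 = 1.261128×10^9 km.
Transfer-ellipse semi-major axis a_t = (r₁ + r₂)/2 = (3.11168×10^8 + 1.261128×10^9)/2 = 7.86148×10^8 km.
The half-period of the transfer ellipse is t = π√(a_t³/μ) = 1.897×10^8 s.
The target's mean motion on its circular orbit is ω₂ = √(μ/r₂³) = 8.151×10^-9 rad/s.
Angle swept by the target during transfer: ω₂·t = 1.5462 rad = 88.59°.
Arrival is 180° from departure on the ellipse, so φ = 180° − 88.59° = 91.4°.

φ = 91.4°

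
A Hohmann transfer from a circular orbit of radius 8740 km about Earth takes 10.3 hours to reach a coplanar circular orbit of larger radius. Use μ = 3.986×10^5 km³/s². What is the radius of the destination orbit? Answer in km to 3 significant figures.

Transfer time t = 10.3 hours = 37080 s, and t = π√(a_t³/μ).
So a_t = (μ t²/π²)^(1/3) = (3.986×10^5 × (37080)² / π²)^(1/3) = 38151 km.
Since a_t = (r₁ + r₂)/2, r₂ = 2a_t − r₁ = 2×38151 − 8740 = 67562 km.

r₂ = 67600 km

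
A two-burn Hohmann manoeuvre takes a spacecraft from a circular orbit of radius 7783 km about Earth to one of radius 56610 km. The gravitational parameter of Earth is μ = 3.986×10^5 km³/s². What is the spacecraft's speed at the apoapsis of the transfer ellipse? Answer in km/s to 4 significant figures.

v = 1.305 km/s

The Hohmann ellipse has a_t = (r₁ + r₂)/2 = 32196.5 km.
At apoapsis, r = 56610 km.
From the vis-viva equation, v = √[μ(2/r − 1/a_t)] = 1.305 km/s.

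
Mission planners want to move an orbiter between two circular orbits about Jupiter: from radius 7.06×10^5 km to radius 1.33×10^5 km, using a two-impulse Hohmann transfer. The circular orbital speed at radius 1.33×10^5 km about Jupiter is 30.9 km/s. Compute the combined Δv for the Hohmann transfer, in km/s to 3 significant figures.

From the circular-orbit relation v² = μ/r at r = 1.33×10^5 km: μ = v²r = (30.9)² × 1.33×10^5 = 1.26990×10^8 km³/s².
The Hohmann ellipse has a_t = (r₁ + r₂)/2 = 4.195×10^5 km.
Circular speed at r₁: v₁ = √(μ/r₁) = √(1.26990×10^8/7.060×10^5) = 13.412 km/s.
On the transfer ellipse at r₁, v² = μ(2/r − 1/a) gives v_a = √[μ(2/r₁ − 1/a_t)] = 7.5516 km/s.
First burn Δv₁ = |v_a − v₁| = 5.860 km/s.
At r₂, v₂ = √(μ/r₂) = 30.900 km/s.
Transfer-orbit speed at r₂: v_p = √[μ(2/r₂ − 1/a_t)] = 40.086 km/s.
Second burn Δv₂ = |v₂ − v_p| = 9.186 km/s.
Δv = Δv₁ + Δv₂ = 5.860 + 9.186 = 15.05 km/s.

Δv = 15.0 km/s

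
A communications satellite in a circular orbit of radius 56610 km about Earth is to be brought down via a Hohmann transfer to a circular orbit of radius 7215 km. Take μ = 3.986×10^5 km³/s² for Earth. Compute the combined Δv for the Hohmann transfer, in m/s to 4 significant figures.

Δv = 3859 m/s

Transfer-ellipse semi-major axis a_t = (r₁ + r₂)/2 = (56610 + 7215)/2 = 31912.5 km.
At r₁ the circular-orbit speed is v₁ = √(μ/r₁) = 2.654 km/s.
Transfer-orbit speed at r₁ (v² = μ(2/r − 1/a)): v_a = √[μ(2/r₁ − 1/a_t)] = 1.262 km/s.
First burn Δv₁ = |v_a − v₁| = 1.392 km/s.
At r₂, v₂ = √(μ/r₂) = 7.433 km/s.
Transfer-orbit speed at r₂: v_p = √[μ(2/r₂ − 1/a_t)] = 9.900 km/s.
Second burn Δv₂ = |v₂ − v_p| = 2.467 km/s.
Δv = Δv₁ + Δv₂ = 1.392 + 2.467 = 3.859 km/s.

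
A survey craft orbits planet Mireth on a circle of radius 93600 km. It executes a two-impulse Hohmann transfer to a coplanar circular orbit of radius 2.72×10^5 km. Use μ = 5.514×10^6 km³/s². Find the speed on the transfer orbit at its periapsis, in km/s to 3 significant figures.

The Hohmann ellipse has a_t = (r₁ + r₂)/2 = 1.828×10^5 km.
At periapsis, r = 93600 km.
Vis-viva: v = √[μ(2/r − 1/a_t)] = √[5.514×10^6 × (2/93600 − 1/1.828×10^5)] = 9.362 km/s.

v = 9.36 km/s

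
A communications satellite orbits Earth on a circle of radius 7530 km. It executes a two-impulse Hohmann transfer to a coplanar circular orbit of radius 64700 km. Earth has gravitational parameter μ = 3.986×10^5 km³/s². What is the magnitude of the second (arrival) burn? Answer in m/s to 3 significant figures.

Δv₂ = 1350 m/s

Transfer-ellipse semi-major axis a_t = (r₁ + r₂)/2 = (7530 + 64700)/2 = 36115 km.
Circular speed at r = 64700 km: v_c = √(μ/r) = 2.482 km/s.
Vis-viva on the transfer ellipse at r = 64700 km gives v_t = √[μ(2/r − 1/a_t)] = 1.133 km/s.
Δv₂ = |v_t − v_c| = |1.133 − 2.482| = 1.349 km/s.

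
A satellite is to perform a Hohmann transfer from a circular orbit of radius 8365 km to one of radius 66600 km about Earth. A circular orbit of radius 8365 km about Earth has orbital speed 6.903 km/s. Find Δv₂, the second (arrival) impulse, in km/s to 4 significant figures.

From the circular-orbit relation v² = μ/r at r = 8365 km: μ = v²r = (6.903)² × 8365 = 3.98604×10^5 km³/s².
Semi-major axis of the transfer orbit: a_t = (8365 + 66600)/2 = 37482.5 km.
Circular speed at r = 66600 km: v_c = √(μ/r) = 2.4464 km/s.
Vis-viva on the transfer ellipse at r = 66600 km gives v_t = √[μ(2/r − 1/a_t)] = 1.1557 km/s.
Δv₂ = |v_t − v_c| = |1.1557 − 2.4464| = 1.291 km/s.

Δv₂ = 1.291 km/s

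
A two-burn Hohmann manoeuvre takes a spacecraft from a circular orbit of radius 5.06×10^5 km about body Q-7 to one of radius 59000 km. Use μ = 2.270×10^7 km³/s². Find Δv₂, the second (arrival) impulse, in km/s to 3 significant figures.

The Hohmann ellipse has a_t = (r₁ + r₂)/2 = 2.825×10^5 km.
Circular speed at r = 59000 km: v_c = √(μ/r) = 19.615 km/s.
Transfer-orbit speed at the same r (vis-viva, a = a_t): v_t = √[μ(2/r − 1/a_t)] = 26.251 km/s.
Δv₂ = |v_t − v_c| = |26.251 − 19.615| = 6.636 km/s.

Δv₂ = 6.64 km/s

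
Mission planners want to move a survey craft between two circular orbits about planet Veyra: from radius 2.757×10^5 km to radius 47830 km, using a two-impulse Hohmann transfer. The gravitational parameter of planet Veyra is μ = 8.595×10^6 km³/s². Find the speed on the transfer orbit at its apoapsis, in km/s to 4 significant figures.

Semi-major axis of the transfer orbit: a_t = (2.757×10^5 + 47830)/2 = 1.61765×10^5 km.
At apoapsis, r = 2.757×10^5 km.
From the vis-viva equation, v = √[μ(2/r − 1/a_t)] = 3.036 km/s.

v = 3.036 km/s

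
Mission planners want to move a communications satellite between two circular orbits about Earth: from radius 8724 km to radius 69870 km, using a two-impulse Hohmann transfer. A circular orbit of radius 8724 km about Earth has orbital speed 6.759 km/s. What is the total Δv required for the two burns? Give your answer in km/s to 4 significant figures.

Δv = 3.517 km/s

From the circular-orbit relation v² = μ/r at r = 8724 km: μ = v²r = (6.759)² × 8724 = 3.98548×10^5 km³/s².
The Hohmann ellipse has a_t = (r₁ + r₂)/2 = 39297 km.
At r₁ the circular-orbit speed is v₁ = √(μ/r₁) = 6.759 km/s.
Transfer-orbit speed at r₁ (vis-viva equation): v_p = √[μ(2/r₁ − 1/a_t)] = 9.013 km/s.
First burn Δv₁ = |v_p − v₁| = 2.254 km/s.
Circular speed at r₂: v₂ = √(μ/r₂) = 2.388 km/s.
Transfer-orbit speed at r₂: v_a = √[μ(2/r₂ − 1/a_t)] = 1.125 km/s.
Second burn Δv₂ = |v₂ − v_a| = 1.263 km/s.
Total Δv = Δv₁ + Δv₂ = 3.517 km/s.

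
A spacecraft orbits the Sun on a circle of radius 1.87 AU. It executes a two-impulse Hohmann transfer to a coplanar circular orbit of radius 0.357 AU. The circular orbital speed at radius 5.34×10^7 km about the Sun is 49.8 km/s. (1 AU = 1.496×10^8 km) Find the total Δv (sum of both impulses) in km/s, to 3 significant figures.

Δv = 24.2 km/s

From the circular-orbit relation v² = μ/r at r = 5.34×10^7 km: μ = v²r = (49.8)² × 5.34×10^7 = 1.32434×10^11 km³/s².
In km: r₁ = 1.87 × 1.496×10^8 = 2.79752×10^8 km; r₂ = 0.357 × 1.496×10^8 = 5.34072×10^7 km.
Transfer-ellipse semi-major axis a_t = (r₁ + r₂)/2 = (2.79752×10^8 + 5.34072×10^7)/2 = 1.665796×10^8 km.
At r₁ the circular-orbit speed is v₁ = √(μ/r₁) = 21.758 km/s.
Transfer-orbit speed at r₁ (vis-viva): v_a = √[μ(2/r₁ − 1/a_t)] = 12.320 km/s.
First burn Δv₁ = |v_a − v₁| = 9.4380 km/s.
At r₂, v₂ = √(μ/r₂) = 49.797 km/s.
Transfer-orbit speed at r₂: v_p = √[μ(2/r₂ − 1/a_t)] = 64.532 km/s.
Second burn Δv₂ = |v₂ − v_p| = 14.735 km/s.
Total Δv = Δv₁ + Δv₂ = 24.17 km/s.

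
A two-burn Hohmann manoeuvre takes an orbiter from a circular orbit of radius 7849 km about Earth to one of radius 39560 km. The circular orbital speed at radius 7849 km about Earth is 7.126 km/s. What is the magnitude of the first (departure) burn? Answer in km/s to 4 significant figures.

From the circular-orbit relation v² = μ/r at r = 7849 km: μ = v²r = (7.126)² × 7849 = 3.98571×10^5 km³/s².
Semi-major axis of the transfer orbit: a_t = (7849 + 39560)/2 = 23704.5 km.
Circular speed at r = 7849 km: v_c = √(μ/r) = 7.126 km/s.
Vis-viva on the transfer ellipse at r = 7849 km gives v_t = √[μ(2/r − 1/a_t)] = 9.206 km/s.
Δv₁ = |v_t − v_c| = |9.206 − 7.126| = 2.080 km/s.

Δv₁ = 2.080 km/s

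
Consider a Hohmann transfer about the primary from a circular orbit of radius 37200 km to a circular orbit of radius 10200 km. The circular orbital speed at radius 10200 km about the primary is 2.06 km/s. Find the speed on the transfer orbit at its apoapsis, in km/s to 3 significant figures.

v = 0.708 km/s

From the circular-orbit relation v² = μ/r at r = 10200 km: μ = v²r = (2.06)² × 10200 = 43284.7 km³/s².
Transfer-ellipse semi-major axis a_t = (r₁ + r₂)/2 = (37200 + 10200)/2 = 23700 km.
At apoapsis, r = 37200 km.
Applying v² = μ(2/r − 1/a_t): v = 0.7077 km/s.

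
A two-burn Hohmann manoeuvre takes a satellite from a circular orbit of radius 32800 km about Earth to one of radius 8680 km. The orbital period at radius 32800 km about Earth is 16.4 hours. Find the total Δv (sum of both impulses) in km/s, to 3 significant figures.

Δv = 2.98 km/s

From Kepler's third law T² = 4π²r³/μ at r = 32800 km, T = 16.4 hours = 16.4 × 3600 s = 59040 s: μ = 4π²r³/T² = 3.99658×10^5 km³/s².
Transfer-ellipse semi-major axis a_t = (r₁ + r₂)/2 = (32800 + 8680)/2 = 20740 km.
Circular speed at r₁: v₁ = √(μ/r₁) = √(3.99658×10^5/32800) = 3.49066 km/s.
Transfer-orbit speed at r₁ (vis-viva equation): v_a = √[μ(2/r₁ − 1/a_t)] = 2.25820 km/s.
First burn Δv₁ = |v_a − v₁| = 1.232 km/s.
At r₂, v₂ = √(μ/r₂) = 6.7855 km/s.
Transfer-orbit speed at r₂: v_p = √[μ(2/r₂ − 1/a_t)] = 8.5333 km/s.
Second burn Δv₂ = |v₂ − v_p| = 1.748 km/s.
Δv = Δv₁ + Δv₂ = 1.232 + 1.748 = 2.980 km/s.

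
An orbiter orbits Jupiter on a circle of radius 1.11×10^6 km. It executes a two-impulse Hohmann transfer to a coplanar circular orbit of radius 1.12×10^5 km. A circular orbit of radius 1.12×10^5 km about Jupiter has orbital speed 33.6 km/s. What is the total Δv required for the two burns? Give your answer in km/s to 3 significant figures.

Δv = 17.8 km/s

From the circular-orbit relation v² = μ/r at r = 1.12×10^5 km: μ = v²r = (33.6)² × 1.12×10^5 = 1.26444×10^8 km³/s².
Semi-major axis of the transfer orbit: a_t = (1.110×10^6 + 1.120×10^5)/2 = 6.110×10^5 km.
At r₁ the circular-orbit speed is v₁ = √(μ/r₁) = 10.673 km/s.
Transfer-orbit speed at r₁ (vis-viva equation): v_a = √[μ(2/r₁ − 1/a_t)] = 4.5696 km/s.
First burn Δv₁ = |v_a − v₁| = 6.103 km/s.
Circular speed at r₂: v₂ = √(μ/r₂) = 33.60 km/s.
Transfer-orbit speed at r₂: v_p = √[μ(2/r₂ − 1/a_t)] = 45.29 km/s.
Second burn Δv₂ = |v₂ − v_p| = 11.69 km/s.
Total Δv = Δv₁ + Δv₂ = 17.79 km/s.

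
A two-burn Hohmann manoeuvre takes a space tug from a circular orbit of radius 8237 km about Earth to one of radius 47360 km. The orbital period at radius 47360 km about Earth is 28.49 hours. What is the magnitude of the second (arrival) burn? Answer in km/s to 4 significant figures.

Δv₂ = 1.322 km/s

From Kepler's third law T² = 4π²r³/μ at r = 47360 km, T = 28.49 hours = 28.49 × 3600 s = 1.02564×10^5 s: μ = 4π²r³/T² = 3.98662×10^5 km³/s².
Semi-major axis of the transfer orbit: a_t = (8237 + 47360)/2 = 27798.5 km.
Circular speed at r = 47360 km: v_c = √(μ/r) = 2.901 km/s.
Transfer-orbit speed at the same r (vis-viva, a = a_t): v_t = √[μ(2/r − 1/a_t)] = 1.579 km/s.
Δv₂ = |v_t − v_c| = |1.579 − 2.901| = 1.322 km/s.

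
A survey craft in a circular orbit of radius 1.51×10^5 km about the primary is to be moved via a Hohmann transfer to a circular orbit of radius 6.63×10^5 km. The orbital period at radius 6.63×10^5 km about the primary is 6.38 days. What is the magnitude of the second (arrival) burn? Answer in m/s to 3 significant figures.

Δv₂ = 2950 m/s

From Kepler's third law T² = 4π²r³/μ at r = 6.63×10^5 km, T = 6.38 days = 6.38 × 86400 s = 5.51232×10^5 s: μ = 4π²r³/T² = 3.78644×10^7 km³/s².
The Hohmann ellipse has a_t = (r₁ + r₂)/2 = 4.070×10^5 km.
Circular speed at r = 6.630×10^5 km: v_c = √(μ/r) = 7.557 km/s.
Transfer-orbit speed at the same r (vis-viva, a = a_t): v_t = √[μ(2/r − 1/a_t)] = 4.603 km/s.
Δv₂ = |v_t − v_c| = |4.603 − 7.557| = 2.954 km/s.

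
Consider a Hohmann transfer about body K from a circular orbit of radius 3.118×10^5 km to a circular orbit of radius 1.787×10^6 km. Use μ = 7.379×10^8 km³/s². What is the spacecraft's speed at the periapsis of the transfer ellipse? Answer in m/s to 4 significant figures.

v = 63480 m/s

Semi-major axis of the transfer orbit: a_t = (3.118×10^5 + 1.787×10^6)/2 = 1.0494×10^6 km.
The periapsis of the transfer ellipse is at r = 3.118×10^5 km.
Applying v² = μ(2/r − 1/a_t): v = 63.48 km/s.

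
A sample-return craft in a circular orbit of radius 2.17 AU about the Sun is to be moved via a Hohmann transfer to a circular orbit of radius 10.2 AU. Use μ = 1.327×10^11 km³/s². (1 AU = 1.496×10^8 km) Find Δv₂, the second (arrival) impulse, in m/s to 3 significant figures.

In km: r₁ = 2.17 × 1.496×10^8 = 3.24632×10^8 km; r₂ = 10.2 × 1.496×10^8 = 1.52592×10^9 km.
Semi-major axis of the transfer orbit: a_t = (3.24632×10^8 + 1.52592×10^9)/2 = 9.25276×10^8 km.
On the circular orbit at r = 1.52592×10^9 km, v_c = √(μ/r) = 9.3254 km/s.
Transfer-orbit speed at the same r (vis-viva, a = a_t): v_t = √[μ(2/r − 1/a_t)] = 5.5237 km/s.
Δv₂ = |v_t − v_c| = |5.5237 − 9.3254| = 3.802 km/s.

Δv₂ = 3800 m/s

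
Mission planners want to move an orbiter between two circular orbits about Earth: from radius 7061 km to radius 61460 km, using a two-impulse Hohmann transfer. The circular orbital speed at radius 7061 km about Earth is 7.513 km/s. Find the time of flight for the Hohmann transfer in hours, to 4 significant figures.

From the circular-orbit relation v² = μ/r at r = 7061 km: μ = v²r = (7.513)² × 7061 = 3.98559×10^5 km³/s².
Semi-major axis of the transfer orbit: a_t = (7061 + 61460)/2 = 34260.5 km.
Half the transfer-orbit period gives t = π√(a_t³/μ) = 31557 s.
Converting: 31557 s ÷ 3600 s/hour = 8.766 hours.

t = 8.766 hours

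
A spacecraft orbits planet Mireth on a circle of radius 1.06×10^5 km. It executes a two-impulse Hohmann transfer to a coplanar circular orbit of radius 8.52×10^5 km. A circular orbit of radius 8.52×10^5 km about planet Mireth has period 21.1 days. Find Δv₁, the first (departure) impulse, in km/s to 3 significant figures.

Δv₁ = 2.78 km/s

From Kepler's third law T² = 4π²r³/μ at r = 8.52×10^5 km, T = 21.1 days = 21.1 × 86400 s = 1.82304×10^6 s: μ = 4π²r³/T² = 7.34660×10^6 km³/s².
Transfer-ellipse semi-major axis a_t = (r₁ + r₂)/2 = (1.060×10^5 + 8.520×10^5)/2 = 4.790×10^5 km.
Circular speed at r = 1.060×10^5 km: v_c = √(μ/r) = 8.3251 km/s.
Vis-viva on the transfer ellipse at r = 1.060×10^5 km gives v_t = √[μ(2/r − 1/a_t)] = 11.103 km/s.
Δv₁ = |v_t − v_c| = |11.103 − 8.3251| = 2.778 km/s.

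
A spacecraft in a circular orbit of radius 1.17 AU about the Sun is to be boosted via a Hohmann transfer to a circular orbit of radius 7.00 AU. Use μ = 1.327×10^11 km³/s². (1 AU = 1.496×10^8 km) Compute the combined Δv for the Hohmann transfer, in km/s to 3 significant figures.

Δv = 13.7 km/s

In km: r₁ = 1.17 × 1.496×10^8 = 1.75032×10^8 km; r₂ = 7.00 × 1.496×10^8 = 1.0472×10^9 km.
The Hohmann ellipse has a_t = (r₁ + r₂)/2 = 6.11116×10^8 km.
At r₁ the circular-orbit speed is v₁ = √(μ/r₁) = 27.5345 km/s.
Transfer-orbit speed at r₁ (vis-viva equation): v_p = √[μ(2/r₁ − 1/a_t)] = 36.0437 km/s.
First burn Δv₁ = |v_p − v₁| = 8.509 km/s.
At r₂, v₂ = √(μ/r₂) = 11.2569 km/s.
Transfer-orbit speed at r₂: v_a = √[μ(2/r₂ − 1/a_t)] = 6.02445 km/s.
Second burn Δv₂ = |v₂ − v_a| = 5.232 km/s.
Total Δv = Δv₁ + Δv₂ = 13.74 km/s.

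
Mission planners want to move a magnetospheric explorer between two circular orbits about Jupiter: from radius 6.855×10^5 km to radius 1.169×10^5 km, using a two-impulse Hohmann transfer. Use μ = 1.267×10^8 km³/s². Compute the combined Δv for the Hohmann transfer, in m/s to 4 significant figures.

Δv = 16370 m/s

Semi-major axis of the transfer orbit: a_t = (6.855×10^5 + 1.169×10^5)/2 = 4.012×10^5 km.
Circular speed at r₁: v₁ = √(μ/r₁) = √(1.267×10^8/6.855×10^5) = 13.5952 km/s.
Transfer-orbit speed at r₁ (vis-viva equation): v_a = √[μ(2/r₁ − 1/a_t)] = 7.33857 km/s.
First burn Δv₁ = |v_a − v₁| = 6.257 km/s.
Circular speed at r₂: v₂ = √(μ/r₂) = 32.92 km/s.
Transfer-orbit speed at r₂: v_p = √[μ(2/r₂ − 1/a_t)] = 43.03 km/s.
Second burn Δv₂ = |v₂ − v_p| = 10.11 km/s.
Total Δv = Δv₁ + Δv₂ = 16.37 km/s.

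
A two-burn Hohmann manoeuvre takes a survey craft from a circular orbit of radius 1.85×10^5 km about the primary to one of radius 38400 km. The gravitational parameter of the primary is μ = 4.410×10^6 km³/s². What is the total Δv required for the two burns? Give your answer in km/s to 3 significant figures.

Semi-major axis of the transfer orbit: a_t = (1.850×10^5 + 38400)/2 = 1.117×10^5 km.
At r₁ the circular-orbit speed is v₁ = √(μ/r₁) = 4.8824 km/s.
Transfer-orbit speed at r₁ (vis-viva equation): v_a = √[μ(2/r₁ − 1/a_t)] = 2.8627 km/s.
First burn Δv₁ = |v_a − v₁| = 2.020 km/s.
At r₂, v₂ = √(μ/r₂) = 10.717 km/s.
Transfer-orbit speed at r₂: v_p = √[μ(2/r₂ − 1/a_t)] = 13.792 km/s.
Second burn Δv₂ = |v₂ − v_p| = 3.075 km/s.
Δv = Δv₁ + Δv₂ = 2.020 + 3.075 = 5.095 km/s.

Δv = 5.09 km/s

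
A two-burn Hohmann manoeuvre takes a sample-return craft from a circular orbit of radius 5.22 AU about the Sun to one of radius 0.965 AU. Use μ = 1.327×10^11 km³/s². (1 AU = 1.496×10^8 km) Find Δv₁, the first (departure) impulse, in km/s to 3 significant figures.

Δv₁ = 5.75 km/s

In km: r₁ = 5.22 × 1.496×10^8 = 7.80912×10^8 km; r₂ = 0.965 × 1.496×10^8 = 1.44364×10^8 km.
Transfer-ellipse semi-major axis a_t = (r₁ + r₂)/2 = (7.80912×10^8 + 1.44364×10^8)/2 = 4.62638×10^8 km.
On the circular orbit at r = 7.80912×10^8 km, v_c = √(μ/r) = 13.036 km/s.
Vis-viva on the transfer ellipse at r = 7.80912×10^8 km gives v_t = √[μ(2/r − 1/a_t)] = 7.2819 km/s.
Δv₁ = |v_t − v_c| = |7.2819 − 13.036| = 5.754 km/s.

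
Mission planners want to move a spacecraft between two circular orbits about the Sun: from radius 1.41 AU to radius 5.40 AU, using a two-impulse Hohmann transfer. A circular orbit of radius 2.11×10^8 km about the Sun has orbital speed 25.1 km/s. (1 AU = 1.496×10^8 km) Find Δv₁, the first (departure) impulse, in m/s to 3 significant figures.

From the circular-orbit relation v² = μ/r at r = 2.11×10^8 km: μ = v²r = (25.1)² × 2.11×10^8 = 1.32932×10^11 km³/s².
In km: r₁ = 1.41 × 1.496×10^8 = 2.10936×10^8 km; r₂ = 5.40 × 1.496×10^8 = 8.0784×10^8 km.
Semi-major axis of the transfer orbit: a_t = (2.10936×10^8 + 8.0784×10^8)/2 = 5.09388×10^8 km.
On the circular orbit at r = 2.10936×10^8 km, v_c = √(μ/r) = 25.10 km/s.
Transfer-orbit speed at the same r (vis-viva, a = a_t): v_t = √[μ(2/r − 1/a_t)] = 31.61 km/s.
Δv₁ = |v_t − v_c| = |31.61 − 25.10| = 6.510 km/s.

Δv₁ = 6510 m/s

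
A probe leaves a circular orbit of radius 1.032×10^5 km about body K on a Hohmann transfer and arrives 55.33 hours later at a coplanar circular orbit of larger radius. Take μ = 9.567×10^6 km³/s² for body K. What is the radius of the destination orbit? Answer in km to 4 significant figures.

r₂ = 5.719×10^5 km

Transfer time t = 55.33 hours = 1.99188×10^5 s, and t = π√(a_t³/μ).
So a_t = (μ t²/π²)^(1/3) = (9.567×10^6 × (1.99188×10^5)² / π²)^(1/3) = 3.3755×10^5 km.
Since a_t = (r₁ + r₂)/2, r₂ = 2a_t − r₁ = 2×3.3755×10^5 − 1.032×10^5 = 5.719×10^5 km.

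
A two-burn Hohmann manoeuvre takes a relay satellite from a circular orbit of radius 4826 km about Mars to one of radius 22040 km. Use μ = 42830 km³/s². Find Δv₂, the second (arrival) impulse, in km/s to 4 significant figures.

Semi-major axis of the transfer orbit: a_t = (4826 + 22040)/2 = 13433 km.
Circular speed at r = 22040 km: v_c = √(μ/r) = 1.39402 km/s.
Transfer-orbit speed at the same r (vis-viva, a = a_t): v_t = √[μ(2/r − 1/a_t)] = 0.835556 km/s.
Δv₂ = |v_t − v_c| = |0.835556 − 1.39402| = 0.5585 km/s.

Δv₂ = 0.5585 km/s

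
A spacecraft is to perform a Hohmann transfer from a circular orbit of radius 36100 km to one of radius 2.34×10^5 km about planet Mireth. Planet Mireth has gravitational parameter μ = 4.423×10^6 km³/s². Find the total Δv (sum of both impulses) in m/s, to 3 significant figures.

Δv = 5600 m/s

Transfer-ellipse semi-major axis a_t = (r₁ + r₂)/2 = (36100 + 2.340×10^5)/2 = 1.3505×10^5 km.
Circular speed at r₁: v₁ = √(μ/r₁) = √(4.423×10^6/36100) = 11.069 km/s.
Transfer-orbit speed at r₁ (vis-viva equation): v_p = √[μ(2/r₁ − 1/a_t)] = 14.570 km/s.
First burn Δv₁ = |v_p − v₁| = 3.501 km/s.
Circular speed at r₂: v₂ = √(μ/r₂) = 4.348 km/s.
Transfer-orbit speed at r₂: v_a = √[μ(2/r₂ − 1/a_t)] = 2.248 km/s.
Second burn Δv₂ = |v₂ − v_a| = 2.100 km/s.
Δv = Δv₁ + Δv₂ = 3.501 + 2.100 = 5.601 km/s.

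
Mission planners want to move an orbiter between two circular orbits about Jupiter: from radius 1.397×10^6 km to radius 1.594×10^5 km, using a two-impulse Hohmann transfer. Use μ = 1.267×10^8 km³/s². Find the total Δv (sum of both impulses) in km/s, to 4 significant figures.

Δv = 14.79 km/s

Transfer-ellipse semi-major axis a_t = (r₁ + r₂)/2 = (1.397×10^6 + 1.594×10^5)/2 = 7.782×10^5 km.
At r₁ the circular-orbit speed is v₁ = √(μ/r₁) = 9.523 km/s.
Transfer-orbit speed at r₁ (vis-viva equation): v_a = √[μ(2/r₁ − 1/a_t)] = 4.310 km/s.
First burn Δv₁ = |v_a − v₁| = 5.213 km/s.
At r₂, v₂ = √(μ/r₂) = 28.193 km/s.
Transfer-orbit speed at r₂: v_p = √[μ(2/r₂ − 1/a_t)] = 37.774 km/s.
Second burn Δv₂ = |v₂ − v_p| = 9.581 km/s.
Δv = Δv₁ + Δv₂ = 5.213 + 9.581 = 14.79 km/s.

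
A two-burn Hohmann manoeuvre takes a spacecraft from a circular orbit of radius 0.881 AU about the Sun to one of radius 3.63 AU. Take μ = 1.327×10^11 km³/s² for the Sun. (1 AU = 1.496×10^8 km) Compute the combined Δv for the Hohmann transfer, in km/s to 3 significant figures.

In km: r₁ = 0.881 × 1.496×10^8 = 1.317976×10^8 km; r₂ = 3.63 × 1.496×10^8 = 5.43048×10^8 km.
Transfer-ellipse semi-major axis a_t = (r₁ + r₂)/2 = (1.317976×10^8 + 5.43048×10^8)/2 = 3.374228×10^8 km.
At r₁ the circular-orbit speed is v₁ = √(μ/r₁) = 31.73085 km/s.
Transfer-orbit speed at r₁ (vis-viva): v_p = √[μ(2/r₁ − 1/a_t)] = 40.25442 km/s.
First burn Δv₁ = |v_p − v₁| = 8.524 km/s.
At r₂, v₂ = √(μ/r₂) = 15.632 km/s.
Transfer-orbit speed at r₂: v_a = √[μ(2/r₂ − 1/a_t)] = 9.7697 km/s.
Second burn Δv₂ = |v₂ − v_a| = 5.862 km/s.
Total Δv = Δv₁ + Δv₂ = 14.39 km/s.

Δv = 14.4 km/s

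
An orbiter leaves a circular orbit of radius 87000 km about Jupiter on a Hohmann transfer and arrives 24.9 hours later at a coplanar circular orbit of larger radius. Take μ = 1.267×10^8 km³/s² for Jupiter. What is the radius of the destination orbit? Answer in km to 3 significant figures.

Transfer time t = 24.9 hours = 89640 s, and t = π√(a_t³/μ).
So a_t = (μ t²/π²)^(1/3) = (1.267×10^8 × (89640)² / π²)^(1/3) = 4.6899×10^5 km.
Since a_t = (r₁ + r₂)/2, r₂ = 2a_t − r₁ = 2×4.6899×10^5 − 87000 = 8.5098×10^5 km.

r₂ = 8.51×10^5 km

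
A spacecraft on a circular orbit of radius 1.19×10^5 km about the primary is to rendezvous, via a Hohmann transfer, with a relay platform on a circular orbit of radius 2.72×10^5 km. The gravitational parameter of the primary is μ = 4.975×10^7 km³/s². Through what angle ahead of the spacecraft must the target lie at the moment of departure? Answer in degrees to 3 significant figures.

φ = 70.3°

Transfer-ellipse semi-major axis a_t = (r₁ + r₂)/2 = (1.190×10^5 + 2.720×10^5)/2 = 1.955×10^5 km.
Transfer time t = π√(a_t³/μ) = 38500 s.
The target's mean motion on its circular orbit is ω₂ = √(μ/r₂³) = 4.972×10^-5 rad/s.
Angle swept by the target during transfer: ω₂·t = 1.914 rad = 109.7°.
Arrival is 180° from departure on the ellipse, so φ = 180° − 109.7° = 70.3°.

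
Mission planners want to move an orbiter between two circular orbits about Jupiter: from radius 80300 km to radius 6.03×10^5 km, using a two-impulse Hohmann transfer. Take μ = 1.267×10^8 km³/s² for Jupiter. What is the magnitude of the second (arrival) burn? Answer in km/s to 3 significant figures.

Δv₂ = 7.47 km/s

The Hohmann ellipse has a_t = (r₁ + r₂)/2 = 3.4165×10^5 km.
Circular speed at r = 6.030×10^5 km: v_c = √(μ/r) = 14.495 km/s.
Vis-viva on the transfer ellipse at r = 6.030×10^5 km gives v_t = √[μ(2/r − 1/a_t)] = 7.0274 km/s.
Δv₂ = |v_t − v_c| = |7.0274 − 14.495| = 7.468 km/s.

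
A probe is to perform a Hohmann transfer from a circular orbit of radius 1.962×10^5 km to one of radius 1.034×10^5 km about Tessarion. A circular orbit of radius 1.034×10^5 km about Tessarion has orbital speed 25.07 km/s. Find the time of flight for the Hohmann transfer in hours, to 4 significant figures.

From the circular-orbit relation v² = μ/r at r = 1.034×10^5 km: μ = v²r = (25.07)² × 1.034×10^5 = 6.49874×10^7 km³/s².
Semi-major axis of the transfer orbit: a_t = (1.962×10^5 + 1.034×10^5)/2 = 1.498×10^5 km.
Transfer time t = π√(a_t³/μ) = π√((1.498×10^5)³ / 6.49874×10^7) = 22595 s.
Converting: 22595 s ÷ 3600 s/hour = 6.276 hours.

t = 6.276 hours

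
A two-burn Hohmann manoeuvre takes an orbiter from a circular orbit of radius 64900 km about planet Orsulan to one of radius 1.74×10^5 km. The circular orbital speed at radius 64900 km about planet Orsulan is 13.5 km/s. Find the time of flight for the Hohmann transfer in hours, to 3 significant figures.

From the circular-orbit relation v² = μ/r at r = 64900 km: μ = v²r = (13.5)² × 64900 = 1.18280×10^7 km³/s².
Semi-major axis of the transfer orbit: a_t = (64900 + 1.740×10^5)/2 = 1.1945×10^5 km.
Half the transfer-orbit period gives t = π√(a_t³/μ) = 37710 s.
Converting: 37710 s ÷ 3600 s/hour = 10.5 hours.

t = 10.5 hours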